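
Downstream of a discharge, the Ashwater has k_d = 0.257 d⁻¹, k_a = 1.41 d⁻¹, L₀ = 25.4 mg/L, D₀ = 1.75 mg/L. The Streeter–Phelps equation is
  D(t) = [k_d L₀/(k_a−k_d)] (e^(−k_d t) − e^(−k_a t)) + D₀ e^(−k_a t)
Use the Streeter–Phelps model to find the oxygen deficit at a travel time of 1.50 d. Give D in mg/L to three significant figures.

D ≈ 3.38 mg/L

k_d L₀/(k_a−k_d) = 0.257×25.4/(1.41−0.257) = 6.528/1.153 = 5.662 mg/L.
e^(−k_d t) = e^(−0.257×1.500) = 0.6801; e^(−k_a t) = e^(−1.41×1.500) = 0.1206.
D = 5.662 × (0.6801 − 0.1206) + 1.75 × 0.1206 = 3.168 + 0.2111 = 3.379 mg/L.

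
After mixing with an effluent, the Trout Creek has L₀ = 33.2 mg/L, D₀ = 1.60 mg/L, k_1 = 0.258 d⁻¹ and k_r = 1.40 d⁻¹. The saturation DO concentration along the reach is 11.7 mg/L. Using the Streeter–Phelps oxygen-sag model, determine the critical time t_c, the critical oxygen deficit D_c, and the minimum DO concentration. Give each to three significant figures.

t_c ≈ 1.27 d; D_c ≈ 4.41 mg/L; min DO ≈ 7.29 mg/L

With k_r/k_1 = 5.426 and 1 − D₀(k_r−k_1)/(k_1 L₀) = 0.7867,
t_c = ln(5.426 × 0.7867) / (1.40 − 0.258) = ln(4.269) / 1.142 = 1.451/1.142 = 1.271 d.
L(t_c) = L₀ e^(−k_1 t_c) = 33.2 × 0.7204 = 23.92 mg/L, and at the critical point k_r D_c = k_1 L, so D_c = (0.258/1.40) × 23.92 = 4.408 mg/L.
Minimum DO = C_s − D_c = 11.7 − 4.408 = 7.292 mg/L.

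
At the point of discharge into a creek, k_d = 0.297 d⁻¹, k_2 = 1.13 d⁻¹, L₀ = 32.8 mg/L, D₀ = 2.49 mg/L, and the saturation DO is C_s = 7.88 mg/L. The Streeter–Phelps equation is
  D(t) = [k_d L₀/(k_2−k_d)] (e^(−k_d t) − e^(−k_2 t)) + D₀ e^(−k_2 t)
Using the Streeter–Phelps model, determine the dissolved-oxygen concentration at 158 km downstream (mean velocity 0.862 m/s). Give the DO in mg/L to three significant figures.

DO ≈ 2.49 mg/L

Travel time t = x/v = 158 km / (0.862 m/s) = 158000 m / 0.862 m/s = 183300 s = 2.121 d.
k_d L₀/(k_2−k_d) = 0.297×32.8/(1.13−0.297) = 9.742/0.8330 = 11.69 mg/L.
e^(−k_d t) = e^(−0.297×2.121) = 0.5326; e^(−k_2 t) = e^(−1.13×2.121) = 0.09097.
D = 11.69 × (0.5326 − 0.09097) + 2.49 × 0.09097 = 5.164 + 0.2265 = 5.391 mg/L.
DO = C_s − D = 7.88 − 5.391 = 2.489 mg/L.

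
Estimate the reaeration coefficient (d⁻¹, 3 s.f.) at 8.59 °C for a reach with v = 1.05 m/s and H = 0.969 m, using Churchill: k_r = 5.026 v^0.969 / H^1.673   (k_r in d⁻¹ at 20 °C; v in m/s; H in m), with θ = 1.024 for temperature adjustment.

k_r ≈ 4.24 d⁻¹

k_r(20) = 5.026 × 1.05^0.969 / 0.969^1.673 = 5.026 × 1.048 / 0.9487 = 5.554 d⁻¹.
k_r(8.59) = 5.554 × 1.024^(8.59−20) = 5.554 × 0.7629 = 4.238 d⁻¹.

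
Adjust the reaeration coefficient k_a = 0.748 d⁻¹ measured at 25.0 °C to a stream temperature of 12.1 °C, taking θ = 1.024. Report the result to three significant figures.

k_a(T₂) = k_a(T₁) · θ^(T₂−T₁) = 0.748 × 1.024^(12.1−25.0)
= 0.748 × 1.024^-12.9 = 0.748 × 0.7364 = 0.5508 d⁻¹.

k_a ≈ 0.551 d⁻¹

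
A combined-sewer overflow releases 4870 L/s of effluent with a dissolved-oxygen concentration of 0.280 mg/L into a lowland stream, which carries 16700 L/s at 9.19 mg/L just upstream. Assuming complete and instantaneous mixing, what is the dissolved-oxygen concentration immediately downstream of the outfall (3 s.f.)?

7.18 mg/L

Flow-weighted mixing: C = (Q_r C_r + Q_w C_w)/(Q_r + Q_w)
= (16700×9.19 + 4870×0.280)/(16700 + 4870) = 154800/21570 = 7.178 mg/L.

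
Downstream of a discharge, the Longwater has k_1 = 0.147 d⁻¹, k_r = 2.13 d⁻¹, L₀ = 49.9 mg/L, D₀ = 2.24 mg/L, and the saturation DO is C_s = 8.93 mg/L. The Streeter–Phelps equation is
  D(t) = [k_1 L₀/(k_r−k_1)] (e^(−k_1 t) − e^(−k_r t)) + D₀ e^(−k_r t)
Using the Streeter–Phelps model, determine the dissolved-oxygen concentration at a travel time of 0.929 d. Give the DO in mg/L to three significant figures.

DO ≈ 5.90 mg/L

k_1 L₀/(k_r−k_1) = 0.147×49.9/(2.13−0.147) = 7.335/1.983 = 3.699 mg/L.
e^(−k_1 t) = e^(−0.147×0.9290) = 0.8724; e^(−k_r t) = e^(−2.13×0.9290) = 0.1382.
D = 3.699 × (0.8724 − 0.1382) + 2.24 × 0.1382 = 2.716 + 0.3097 = 3.025 mg/L.
DO = C_s − D = 8.93 − 3.025 = 5.905 mg/L.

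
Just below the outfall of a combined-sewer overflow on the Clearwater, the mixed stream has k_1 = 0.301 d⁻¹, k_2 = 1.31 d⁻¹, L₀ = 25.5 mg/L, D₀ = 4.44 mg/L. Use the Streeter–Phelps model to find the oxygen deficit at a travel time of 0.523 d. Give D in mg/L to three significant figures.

k_1 L₀/(k_2−k_1) = 0.301×25.5/(1.31−0.301) = 7.675/1.009 = 7.607 mg/L.
e^(−k_1 t) = e^(−0.301×0.5230) = 0.8543; e^(−k_2 t) = e^(−1.31×0.5230) = 0.5040.
D = 7.607 × (0.8543 − 0.5040) + 4.44 × 0.5040 = 2.665 + 2.238 = 4.903 mg/L.

D ≈ 4.90 mg/L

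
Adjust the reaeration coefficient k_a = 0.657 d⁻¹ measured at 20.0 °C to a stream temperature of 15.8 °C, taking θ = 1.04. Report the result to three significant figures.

k_a ≈ 0.557 d⁻¹

k_a(T₂) = k_a(T₁) · θ^(T₂−T₁) = 0.657 × 1.04^(15.8−20.0)
= 0.657 × 1.04^-4.20 = 0.657 × 0.8481 = 0.5572 d⁻¹.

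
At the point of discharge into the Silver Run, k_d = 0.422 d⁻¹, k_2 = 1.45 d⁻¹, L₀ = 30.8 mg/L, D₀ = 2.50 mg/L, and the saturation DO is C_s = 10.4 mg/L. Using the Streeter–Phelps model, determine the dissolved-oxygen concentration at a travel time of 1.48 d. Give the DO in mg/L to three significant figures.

DO ≈ 4.82 mg/L

k_d L₀/(k_2−k_d) = 0.422×30.8/(1.45−0.422) = 13.00/1.028 = 12.64 mg/L.
e^(−k_d t) = e^(−0.422×1.480) = 0.5355; e^(−k_2 t) = e^(−1.45×1.480) = 0.1170.
D = 12.64 × (0.5355 − 0.1170) + 2.50 × 0.1170 = 5.292 + 0.2924 = 5.584 mg/L.
DO = C_s − D = 10.4 − 5.584 = 4.816 mg/L.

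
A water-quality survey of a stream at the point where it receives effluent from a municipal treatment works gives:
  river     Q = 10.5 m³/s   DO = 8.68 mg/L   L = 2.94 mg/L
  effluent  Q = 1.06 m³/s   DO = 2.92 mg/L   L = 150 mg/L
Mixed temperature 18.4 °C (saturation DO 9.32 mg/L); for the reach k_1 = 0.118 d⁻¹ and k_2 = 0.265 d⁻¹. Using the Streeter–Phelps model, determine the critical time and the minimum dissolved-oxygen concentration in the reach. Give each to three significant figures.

t_c ≈ 4.87 d; minimum DO ≈ 5.20 mg/L

Mixed DO = (10.5×8.68 + 1.06×2.92)/(10.5+1.06) = 94.24/11.56 = 8.152 mg/L.
Mixed L₀ = (10.5×2.94 + 1.06×150)/(11.56) = 189.9/11.56 = 16.42 mg/L.
Initial deficit D₀ = C_s − DO₀ = 9.32 − 8.152 = 1.168 mg/L.
t_c = (1/0.1470) ln[(0.265/0.118)(1 − 1.168×0.1470/(0.118×16.42))] = 6.803 × ln(2.047) = 4.873 d.
D_c = (0.118/0.265) × 16.42 × e^(−0.118×4.873) = 0.4453 × 16.42 × 0.5627 = 4.116 mg/L.
Minimum DO = 9.32 − 4.116 = 5.204 mg/L.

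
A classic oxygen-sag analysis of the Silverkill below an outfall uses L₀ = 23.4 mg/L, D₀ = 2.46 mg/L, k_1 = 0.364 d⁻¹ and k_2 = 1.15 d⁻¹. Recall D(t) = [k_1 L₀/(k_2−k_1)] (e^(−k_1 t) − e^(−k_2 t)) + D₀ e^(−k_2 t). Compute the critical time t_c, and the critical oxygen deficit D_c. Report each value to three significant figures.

t_c ≈ 1.14 d; D_c ≈ 4.90 mg/L

With k_2/k_1 = 3.159 and 1 − D₀(k_2−k_1)/(k_1 L₀) = 0.7730,
t_c = ln(3.159 × 0.7730) / (1.15 − 0.364) = ln(2.442) / 0.7860 = 0.8929/0.7860 = 1.136 d.
L(t_c) = L₀ e^(−k_1 t_c) = 23.4 × 0.6613 = 15.48 mg/L, and at the critical point k_2 D_c = k_1 L, so D_c = (0.364/1.15) × 15.48 = 4.898 mg/L.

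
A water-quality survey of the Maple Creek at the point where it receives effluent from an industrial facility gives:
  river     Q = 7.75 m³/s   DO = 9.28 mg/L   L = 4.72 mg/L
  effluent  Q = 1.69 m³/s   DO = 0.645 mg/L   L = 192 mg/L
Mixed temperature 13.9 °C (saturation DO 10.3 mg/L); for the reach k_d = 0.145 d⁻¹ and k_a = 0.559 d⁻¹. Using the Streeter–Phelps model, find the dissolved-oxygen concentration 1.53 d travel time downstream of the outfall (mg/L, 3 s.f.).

Mixed DO = (7.75×9.28 + 1.69×0.645)/(7.75+1.69) = 73.01/9.440 = 7.734 mg/L.
Mixed L₀ = (7.75×4.72 + 1.69×192)/(9.440) = 361.1/9.440 = 38.25 mg/L.
Initial deficit D₀ = C_s − DO₀ = 10.3 − 7.734 = 2.566 mg/L.
D(1.53) = [0.145×38.25/(0.559−0.145)](e^(−0.145×1.53) − e^(−0.559×1.53)) + 2.566 e^(−0.559×1.53)
= 13.40 × (0.8010 − 0.4252) + 2.566 × 0.4252 = 6.126 mg/L.
DO = 10.3 − 6.126 = 4.174 mg/L.

DO ≈ 4.17 mg/L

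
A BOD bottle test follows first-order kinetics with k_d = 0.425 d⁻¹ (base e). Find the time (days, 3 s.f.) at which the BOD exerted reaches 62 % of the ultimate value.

t ≈ 2.28 d

y/L₀ = 1 − e^(−k_d t) = 0.62 ⇒ e^(−k_d t) = 0.380
t = −ln(0.380) / 0.425 = 0.9676 / 0.425 = 2.277 d.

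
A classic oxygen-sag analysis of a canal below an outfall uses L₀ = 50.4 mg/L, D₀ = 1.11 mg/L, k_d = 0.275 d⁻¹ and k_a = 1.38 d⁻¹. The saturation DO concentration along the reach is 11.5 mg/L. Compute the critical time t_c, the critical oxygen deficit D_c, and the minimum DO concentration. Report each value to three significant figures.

t_c ≈ 1.38 d; D_c ≈ 6.88 mg/L; min DO ≈ 4.62 mg/L

At the critical point dD/dt = 0, so k_d L₀ e^(−k_d t) = k_a D. Substituting D(t) from the Streeter–Phelps equation and solving for t gives
t_c = ln[(k_a/k_d)(1 − D₀(k_a−k_d)/(k_d L₀))] / (k_a−k_d).
Here k_a−k_d = 1.105 d⁻¹ and 1 − D₀(k_a−k_d)/(k_d L₀) = 1 − 1.11×1.105/(0.275×50.4) = 0.9115, so
t_c = ln(5.018 × 0.9115) / 1.105 = 1.520 / 1.105 = 1.376 d.
L(t_c) = L₀ e^(−k_d t_c) = 50.4 × 0.6850 = 34.52 mg/L, and at the critical point k_a D_c = k_d L, so D_c = (0.275/1.38) × 34.52 = 6.879 mg/L.
Minimum DO = C_s − D_c = 11.5 − 6.879 = 4.621 mg/L.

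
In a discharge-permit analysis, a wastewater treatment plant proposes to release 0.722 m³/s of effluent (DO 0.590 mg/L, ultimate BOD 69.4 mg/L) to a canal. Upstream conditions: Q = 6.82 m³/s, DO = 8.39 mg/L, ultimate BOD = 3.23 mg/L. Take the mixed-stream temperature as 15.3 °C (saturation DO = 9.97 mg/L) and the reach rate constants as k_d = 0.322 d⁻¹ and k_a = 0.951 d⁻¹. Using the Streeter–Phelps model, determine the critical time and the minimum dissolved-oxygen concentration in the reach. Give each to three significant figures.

Mixed DO = (6.82×8.39 + 0.722×0.590)/(6.82+0.722) = 57.65/7.542 = 7.643 mg/L.
Mixed L₀ = (6.82×3.23 + 0.722×69.4)/(7.542) = 72.14/7.542 = 9.564 mg/L.
Initial deficit D₀ = C_s − DO₀ = 9.97 − 7.643 = 2.327 mg/L.
t_c = (1/0.6290) ln[(0.951/0.322)(1 − 2.327×0.6290/(0.322×9.564))] = 1.590 × ln(1.550) = 0.6967 d.
D_c = (0.322/0.951) × 9.564 × e^(−0.322×0.6967) = 0.3386 × 9.564 × 0.7990 = 2.588 mg/L.
Minimum DO = 9.97 − 2.588 = 7.382 mg/L.

t_c ≈ 0.697 d; minimum DO ≈ 7.38 mg/L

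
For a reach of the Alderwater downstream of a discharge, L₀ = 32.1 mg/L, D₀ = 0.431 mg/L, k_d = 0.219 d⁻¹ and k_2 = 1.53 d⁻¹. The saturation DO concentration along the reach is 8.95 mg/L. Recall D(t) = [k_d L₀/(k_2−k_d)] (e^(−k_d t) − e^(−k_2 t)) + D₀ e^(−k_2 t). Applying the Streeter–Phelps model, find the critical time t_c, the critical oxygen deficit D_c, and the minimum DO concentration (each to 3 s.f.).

t_c = [1/(k_2−k_d)] ln[(k_2/k_d)(1 − D₀(k_2−k_d)/(k_d L₀))]
= [1/(1.53−0.219)] ln[(1.53/0.219)(1 − 0.431×1.311/(0.219×32.1))]
= (1/1.311) ln[6.986 × 0.9196] = 0.7628 × ln(6.425) = 0.7628 × 1.860 = 1.419 d.
D_c = (k_d/k_2) L₀ e^(−k_d t_c) = (0.219/1.53) × 32.1 × e^(−0.219×1.419) = 0.1431 × 32.1 × 0.7329 = 3.367 mg/L.
Minimum DO = C_s − D_c = 8.95 − 3.367 = 5.583 mg/L.

t_c ≈ 1.42 d; D_c ≈ 3.37 mg/L; min DO ≈ 5.58 mg/L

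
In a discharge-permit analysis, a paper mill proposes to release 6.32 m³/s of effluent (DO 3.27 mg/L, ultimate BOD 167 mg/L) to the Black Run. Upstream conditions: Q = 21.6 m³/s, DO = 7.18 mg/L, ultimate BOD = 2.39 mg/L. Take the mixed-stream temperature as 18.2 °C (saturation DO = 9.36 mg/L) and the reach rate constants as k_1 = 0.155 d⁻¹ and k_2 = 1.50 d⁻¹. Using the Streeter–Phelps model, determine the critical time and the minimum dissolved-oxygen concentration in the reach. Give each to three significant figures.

t_c ≈ 0.862 d; minimum DO ≈ 5.77 mg/L

Mixed DO = (21.6×7.18 + 6.32×3.27)/(21.6+6.32) = 175.8/27.92 = 6.295 mg/L.
Mixed L₀ = (21.6×2.39 + 6.32×167)/(27.92) = 1107/27.92 = 39.65 mg/L.
Initial deficit D₀ = C_s − DO₀ = 9.36 − 6.295 = 3.065 mg/L.
t_c = (1/1.345) ln[(1.50/0.155)(1 − 3.065×1.345/(0.155×39.65))] = 0.7435 × ln(3.186) = 0.8616 d.
D_c = (0.155/1.50) × 39.65 × e^(−0.155×0.8616) = 0.1033 × 39.65 × 0.8750 = 3.585 mg/L.
Minimum DO = 9.36 − 3.585 = 5.775 mg/L.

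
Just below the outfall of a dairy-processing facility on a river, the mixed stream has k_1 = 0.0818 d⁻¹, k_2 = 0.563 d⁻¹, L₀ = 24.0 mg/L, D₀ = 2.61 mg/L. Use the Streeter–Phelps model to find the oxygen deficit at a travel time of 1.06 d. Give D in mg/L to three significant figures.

k_1 L₀/(k_2−k_1) = 0.0818×24.0/(0.563−0.0818) = 1.963/0.4812 = 4.080 mg/L.
e^(−k_1 t) = e^(−0.0818×1.060) = 0.9169; e^(−k_2 t) = e^(−0.563×1.060) = 0.5506.
D = 4.080 × (0.9169 − 0.5506) + 2.61 × 0.5506 = 1.495 + 1.437 = 2.932 mg/L.

D ≈ 2.93 mg/L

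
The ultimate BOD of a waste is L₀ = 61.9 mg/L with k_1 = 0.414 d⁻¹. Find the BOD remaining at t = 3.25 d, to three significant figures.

L_t = L₀ e^(−k_1 t) = 61.9 × e^(−0.414×3.25) = 61.9 × 0.2604 = 16.12 mg/L.

L ≈ 16.1 mg/L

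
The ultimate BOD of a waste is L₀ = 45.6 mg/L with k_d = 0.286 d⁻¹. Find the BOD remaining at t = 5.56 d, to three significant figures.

L_t = L₀ e^(−k_d t) = 45.6 × e^(−0.286×5.56) = 45.6 × 0.2039 = 9.298 mg/L.

L ≈ 9.30 mg/L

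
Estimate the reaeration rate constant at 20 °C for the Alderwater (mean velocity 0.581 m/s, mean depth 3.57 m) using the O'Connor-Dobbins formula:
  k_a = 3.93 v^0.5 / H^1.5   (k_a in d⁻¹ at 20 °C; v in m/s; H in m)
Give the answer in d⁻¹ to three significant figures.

k_a = 3.93 × 0.581^0.5 / 3.57^1.5 = 3.93 × 0.7622 / 6.745 = 0.4441 d⁻¹.

k_a ≈ 0.444 d⁻¹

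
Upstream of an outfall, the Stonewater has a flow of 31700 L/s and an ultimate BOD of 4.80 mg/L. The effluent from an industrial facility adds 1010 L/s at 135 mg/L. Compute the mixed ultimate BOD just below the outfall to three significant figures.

8.82 mg/L

Flow-weighted mixing: C = (Q_r C_r + Q_w C_w)/(Q_r + Q_w)
= (31700×4.80 + 1010×135)/(31700 + 1010) = 288500/32710 = 8.820 mg/L.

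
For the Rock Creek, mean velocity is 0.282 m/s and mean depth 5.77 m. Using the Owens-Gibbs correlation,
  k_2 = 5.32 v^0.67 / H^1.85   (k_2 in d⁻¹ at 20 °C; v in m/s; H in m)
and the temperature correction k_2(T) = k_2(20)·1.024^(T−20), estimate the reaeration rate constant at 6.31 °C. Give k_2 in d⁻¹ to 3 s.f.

k_2(20) = 5.32 × 0.282^0.67 / 5.77^1.85 = 5.32 × 0.4282 / 25.60 = 0.08900 d⁻¹.
k_2(6.31) = 0.08900 × 1.024^(6.31−20) = 0.08900 × 0.7228 = 0.06433 d⁻¹.

k_2 ≈ 0.0643 d⁻¹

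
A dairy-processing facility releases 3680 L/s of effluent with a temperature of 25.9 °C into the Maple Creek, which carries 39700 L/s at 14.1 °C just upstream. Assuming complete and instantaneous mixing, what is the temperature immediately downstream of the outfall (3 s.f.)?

15.1 °C

Flow-weighted mixing: C = (Q_r C_r + Q_w C_w)/(Q_r + Q_w)
= (39700×14.1 + 3680×25.9)/(39700 + 3680) = 655100/43380 = 15.10 °C.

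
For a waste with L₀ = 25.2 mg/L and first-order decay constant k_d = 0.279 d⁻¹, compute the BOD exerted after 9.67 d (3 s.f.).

y_t = L₀(1 − e^(−k_d t)) = 25.2 × (1 − e^(−0.279×9.67))
= 25.2 × (1 − 0.06734) = 25.2 × 0.9327 = 23.50 mg/L.

y ≈ 23.5 mg/L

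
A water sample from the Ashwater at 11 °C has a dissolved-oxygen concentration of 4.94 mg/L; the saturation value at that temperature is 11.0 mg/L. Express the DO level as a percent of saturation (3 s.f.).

44.9 % saturation

% saturation = C/C_s × 100 = 4.94/11.0 × 100 = 44.9 %.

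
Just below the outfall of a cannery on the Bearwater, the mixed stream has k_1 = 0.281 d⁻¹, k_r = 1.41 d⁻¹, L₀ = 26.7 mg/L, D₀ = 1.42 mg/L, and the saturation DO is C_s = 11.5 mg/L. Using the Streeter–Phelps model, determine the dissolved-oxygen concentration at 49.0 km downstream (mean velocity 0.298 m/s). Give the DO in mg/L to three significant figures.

DO ≈ 7.96 mg/L

Travel time t = x/v = 49.0 km / (0.298 m/s) = 49000 m / 0.298 m/s = 164400 s = 1.903 d.
k_1 L₀/(k_r−k_1) = 0.281×26.7/(1.41−0.281) = 7.503/1.129 = 6.645 mg/L.
e^(−k_1 t) = e^(−0.281×1.903) = 0.5858; e^(−k_r t) = e^(−1.41×1.903) = 0.06833.
D = 6.645 × (0.5858 − 0.06833) + 1.42 × 0.06833 = 3.439 + 0.09703 = 3.536 mg/L.
DO = C_s − D = 11.5 − 3.536 = 7.964 mg/L.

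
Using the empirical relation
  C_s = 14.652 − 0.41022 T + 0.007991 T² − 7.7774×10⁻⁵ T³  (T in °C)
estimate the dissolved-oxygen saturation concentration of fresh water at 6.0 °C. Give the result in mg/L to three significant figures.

C_s = 14.652 − 0.41022×6.0 + 0.007991×6.0² − 7.7774×10⁻⁵×6.0³ = 12.46 mg/L.

C_s ≈ 12.5 mg/L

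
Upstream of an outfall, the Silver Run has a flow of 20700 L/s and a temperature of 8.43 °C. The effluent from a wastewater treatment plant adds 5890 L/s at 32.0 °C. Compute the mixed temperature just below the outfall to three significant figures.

13.7 °C

Flow-weighted mixing: C = (Q_r C_r + Q_w C_w)/(Q_r + Q_w)
= (20700×8.43 + 5890×32.0)/(20700 + 5890) = 363000/26590 = 13.65 °C.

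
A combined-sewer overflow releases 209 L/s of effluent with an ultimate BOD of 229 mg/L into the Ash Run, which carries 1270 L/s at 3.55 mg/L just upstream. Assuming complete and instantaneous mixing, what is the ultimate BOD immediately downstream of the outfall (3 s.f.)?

35.4 mg/L

Flow-weighted mixing: C = (Q_r C_r + Q_w C_w)/(Q_r + Q_w)
= (1270×3.55 + 209×229)/(1270 + 209) = 52370/1479 = 35.41 mg/L.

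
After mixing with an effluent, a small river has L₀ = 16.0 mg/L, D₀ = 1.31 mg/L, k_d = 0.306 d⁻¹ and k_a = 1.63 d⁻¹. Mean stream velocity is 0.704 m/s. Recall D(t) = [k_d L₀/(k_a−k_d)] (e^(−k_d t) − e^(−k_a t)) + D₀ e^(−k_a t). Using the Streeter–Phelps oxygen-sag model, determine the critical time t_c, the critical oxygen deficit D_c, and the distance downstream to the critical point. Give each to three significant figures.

At the critical point dD/dt = 0, so k_d L₀ e^(−k_d t) = k_a D. Substituting D(t) from the Streeter–Phelps equation and solving for t gives
t_c = ln[(k_a/k_d)(1 − D₀(k_a−k_d)/(k_d L₀))] / (k_a−k_d).
Here k_a−k_d = 1.324 d⁻¹ and 1 − D₀(k_a−k_d)/(k_d L₀) = 1 − 1.31×1.324/(0.306×16.0) = 0.6457, so
t_c = ln(5.327 × 0.6457) / 1.324 = 1.235 / 1.324 = 0.9331 d.
D_c = (k_d/k_a) L₀ e^(−k_d t_c) = (0.306/1.63) × 16.0 × e^(−0.306×0.9331) = 0.1877 × 16.0 × 0.7516 = 2.258 mg/L.
x_c = v t_c = 0.704 m/s × 0.9331 d × 86400 s/d = 56760 m ≈ 56.8 km.

t_c ≈ 0.933 d; D_c ≈ 2.26 mg/L; x_c ≈ 56.8 km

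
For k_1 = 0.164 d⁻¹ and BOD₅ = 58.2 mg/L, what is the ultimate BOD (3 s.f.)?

BOD₅ = L₀(1 − e^(−5k_1)) ⇒ L₀ = BOD₅ / (1 − e^(−5×0.164))
= 58.2 / (1 − 0.4404) = 58.2 / 0.5596 = 104.0 mg/L.

L₀ ≈ 104 mg/L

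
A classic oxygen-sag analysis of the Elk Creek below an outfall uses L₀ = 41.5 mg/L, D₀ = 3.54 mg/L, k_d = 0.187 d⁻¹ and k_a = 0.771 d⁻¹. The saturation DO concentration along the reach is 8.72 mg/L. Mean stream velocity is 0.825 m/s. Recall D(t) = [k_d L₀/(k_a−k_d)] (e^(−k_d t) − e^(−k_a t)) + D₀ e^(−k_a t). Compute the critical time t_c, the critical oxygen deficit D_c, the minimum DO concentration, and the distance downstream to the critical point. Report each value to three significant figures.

With k_a/k_d = 4.123 and 1 − D₀(k_a−k_d)/(k_d L₀) = 0.7336,
t_c = ln(4.123 × 0.7336) / (0.771 − 0.187) = ln(3.025) / 0.5840 = 1.107/0.5840 = 1.895 d.
L(t_c) = L₀ e^(−k_d t_c) = 41.5 × 0.7016 = 29.12 mg/L, and at the critical point k_a D_c = k_d L, so D_c = (0.187/0.771) × 29.12 = 7.062 mg/L.
Minimum DO = C_s − D_c = 8.72 − 7.062 = 1.658 mg/L.
x_c = v t_c = 0.825 m/s × 1.895 d × 86400 s/d = 135100 m ≈ 135 km.

t_c ≈ 1.90 d; D_c ≈ 7.06 mg/L; min DO ≈ 1.66 mg/L; x_c ≈ 135 km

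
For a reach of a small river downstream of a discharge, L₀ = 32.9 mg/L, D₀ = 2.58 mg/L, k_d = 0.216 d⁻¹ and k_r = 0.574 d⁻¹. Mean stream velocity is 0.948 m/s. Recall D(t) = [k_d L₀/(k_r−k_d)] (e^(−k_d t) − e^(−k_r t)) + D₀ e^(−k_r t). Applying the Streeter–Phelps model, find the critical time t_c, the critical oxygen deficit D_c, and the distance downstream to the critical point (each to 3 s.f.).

t_c ≈ 2.34 d; D_c ≈ 7.47 mg/L; x_c ≈ 192 km

At the critical point dD/dt = 0, so k_d L₀ e^(−k_d t) = k_r D. Substituting D(t) from the Streeter–Phelps equation and solving for t gives
t_c = ln[(k_r/k_d)(1 − D₀(k_r−k_d)/(k_d L₀))] / (k_r−k_d).
Here k_r−k_d = 0.3580 d⁻¹ and 1 − D₀(k_r−k_d)/(k_d L₀) = 1 − 2.58×0.3580/(0.216×32.9) = 0.8700, so
t_c = ln(2.657 × 0.8700) / 0.3580 = 0.8381 / 0.3580 = 2.341 d.
L(t_c) = L₀ e^(−k_d t_c) = 32.9 × 0.6031 = 19.84 mg/L, and at the critical point k_r D_c = k_d L, so D_c = (0.216/0.574) × 19.84 = 7.467 mg/L.
x_c = v t_c = 0.948 m/s × 2.341 d × 86400 s/d = 191800 m ≈ 192 km.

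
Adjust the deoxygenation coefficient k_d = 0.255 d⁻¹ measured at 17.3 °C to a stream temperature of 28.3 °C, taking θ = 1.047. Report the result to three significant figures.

k_d(T₂) = k_d(T₁) · θ^(T₂−T₁) = 0.255 × 1.047^(28.3−17.3)
= 0.255 × 1.047^11.0 = 0.255 × 1.657 = 0.4226 d⁻¹.

k_d ≈ 0.423 d⁻¹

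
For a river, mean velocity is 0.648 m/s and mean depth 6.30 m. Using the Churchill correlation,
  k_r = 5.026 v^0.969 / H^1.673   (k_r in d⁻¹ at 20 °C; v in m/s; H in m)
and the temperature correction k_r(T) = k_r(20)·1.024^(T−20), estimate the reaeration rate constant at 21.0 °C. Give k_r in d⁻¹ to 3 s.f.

k_r ≈ 0.155 d⁻¹

k_r(20) = 5.026 × 0.648^0.969 / 6.30^1.673 = 5.026 × 0.6568 / 21.74 = 0.1518 d⁻¹.
k_r(21.0) = 0.1518 × 1.024^(21.0−20) = 0.1518 × 1.024 = 0.1555 d⁻¹.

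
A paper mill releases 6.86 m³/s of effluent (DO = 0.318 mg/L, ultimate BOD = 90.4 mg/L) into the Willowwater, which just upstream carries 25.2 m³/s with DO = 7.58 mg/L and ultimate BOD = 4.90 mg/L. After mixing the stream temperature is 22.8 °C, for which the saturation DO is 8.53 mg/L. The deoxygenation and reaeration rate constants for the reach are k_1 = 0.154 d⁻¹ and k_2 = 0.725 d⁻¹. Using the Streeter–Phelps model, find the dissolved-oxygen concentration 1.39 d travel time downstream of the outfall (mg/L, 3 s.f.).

Mixed DO = (25.2×7.58 + 6.86×0.318)/(25.2+6.86) = 193.2/32.06 = 6.026 mg/L.
Mixed L₀ = (25.2×4.90 + 6.86×90.4)/(32.06) = 743.6/32.06 = 23.19 mg/L.
Initial deficit D₀ = C_s − DO₀ = 8.53 − 6.026 = 2.504 mg/L.
D(1.39) = [0.154×23.19/(0.725−0.154)](e^(−0.154×1.39) − e^(−0.725×1.39)) + 2.504 e^(−0.725×1.39)
= 6.256 × (0.8073 − 0.3650) + 2.504 × 0.3650 = 3.681 mg/L.
DO = 8.53 − 3.681 = 4.849 mg/L.

DO ≈ 4.85 mg/L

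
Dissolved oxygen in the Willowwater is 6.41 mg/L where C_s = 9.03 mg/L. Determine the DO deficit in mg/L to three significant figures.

D ≈ 2.62 mg/L

D = C_s − C = 9.03 − 6.41 = 2.62 mg/L.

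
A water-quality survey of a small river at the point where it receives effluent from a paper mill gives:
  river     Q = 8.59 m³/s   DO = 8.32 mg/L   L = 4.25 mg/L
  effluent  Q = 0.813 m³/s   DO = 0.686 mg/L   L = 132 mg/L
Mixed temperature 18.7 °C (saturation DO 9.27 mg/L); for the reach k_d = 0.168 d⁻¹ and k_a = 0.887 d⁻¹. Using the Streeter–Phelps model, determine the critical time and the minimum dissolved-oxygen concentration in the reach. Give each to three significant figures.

Mixed DO = (8.59×8.32 + 0.813×0.686)/(8.59+0.813) = 72.03/9.403 = 7.660 mg/L.
Mixed L₀ = (8.59×4.25 + 0.813×132)/(9.403) = 143.8/9.403 = 15.30 mg/L.
Initial deficit D₀ = C_s − DO₀ = 9.27 − 7.660 = 1.610 mg/L.
t_c = (1/0.7190) ln[(0.887/0.168)(1 − 1.610×0.7190/(0.168×15.30))] = 1.391 × ln(2.901) = 1.481 d.
D_c = (0.168/0.887) × 15.30 × e^(−0.168×1.481) = 0.1894 × 15.30 × 0.7797 = 2.259 mg/L.
Minimum DO = 9.27 − 2.259 = 7.011 mg/L.

t_c ≈ 1.48 d; minimum DO ≈ 7.01 mg/L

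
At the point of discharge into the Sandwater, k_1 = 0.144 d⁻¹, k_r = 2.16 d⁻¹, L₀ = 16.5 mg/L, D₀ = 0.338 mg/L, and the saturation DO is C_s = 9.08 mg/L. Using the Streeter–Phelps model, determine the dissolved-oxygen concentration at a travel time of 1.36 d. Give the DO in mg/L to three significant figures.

DO ≈ 8.16 mg/L

k_1 L₀/(k_r−k_1) = 0.144×16.5/(2.16−0.144) = 2.376/2.016 = 1.179 mg/L.
e^(−k_1 t) = e^(−0.144×1.360) = 0.8221; e^(−k_r t) = e^(−2.16×1.360) = 0.05299.
D = 1.179 × (0.8221 − 0.05299) + 0.338 × 0.05299 = 0.9065 + 0.01791 = 0.9244 mg/L.
DO = C_s − D = 9.08 − 0.9244 = 8.156 mg/L.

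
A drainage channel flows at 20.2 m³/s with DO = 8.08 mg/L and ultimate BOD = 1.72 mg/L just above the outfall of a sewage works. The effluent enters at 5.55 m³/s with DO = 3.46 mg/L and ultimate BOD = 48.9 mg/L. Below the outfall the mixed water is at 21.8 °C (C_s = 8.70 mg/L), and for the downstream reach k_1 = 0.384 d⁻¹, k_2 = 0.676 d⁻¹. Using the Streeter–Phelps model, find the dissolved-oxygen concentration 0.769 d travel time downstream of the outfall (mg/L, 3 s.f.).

DO ≈ 5.40 mg/L

Mixed DO = (20.2×8.08 + 5.55×3.46)/(20.2+5.55) = 182.4/25.75 = 7.084 mg/L.
Mixed L₀ = (20.2×1.72 + 5.55×48.9)/(25.75) = 306.1/25.75 = 11.89 mg/L.
Initial deficit D₀ = C_s − DO₀ = 8.70 − 7.084 = 1.616 mg/L.
D(0.769) = [0.384×11.89/(0.676−0.384)](e^(−0.384×0.769) − e^(−0.676×0.769)) + 1.616 e^(−0.676×0.769)
= 15.63 × (0.7443 − 0.5946) + 1.616 × 0.5946 = 3.301 mg/L.
DO = 8.70 − 3.301 = 5.399 mg/L.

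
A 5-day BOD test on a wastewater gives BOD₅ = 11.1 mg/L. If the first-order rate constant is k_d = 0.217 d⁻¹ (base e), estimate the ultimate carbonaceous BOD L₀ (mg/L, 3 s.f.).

BOD₅ = L₀(1 − e^(−5k_d)) ⇒ L₀ = BOD₅ / (1 − e^(−5×0.217))
= 11.1 / (1 − 0.3379) = 11.1 / 0.6621 = 16.76 mg/L.

L₀ ≈ 16.8 mg/L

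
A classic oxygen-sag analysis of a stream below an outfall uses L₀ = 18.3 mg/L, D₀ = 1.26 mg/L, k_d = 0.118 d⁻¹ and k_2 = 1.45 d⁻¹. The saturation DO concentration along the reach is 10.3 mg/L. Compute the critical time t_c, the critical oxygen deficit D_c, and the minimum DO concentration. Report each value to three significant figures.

t_c ≈ 0.756 d; D_c ≈ 1.36 mg/L; min DO ≈ 8.94 mg/L

At the critical point dD/dt = 0, so k_d L₀ e^(−k_d t) = k_2 D. Substituting D(t) from the Streeter–Phelps equation and solving for t gives
t_c = ln[(k_2/k_d)(1 − D₀(k_2−k_d)/(k_d L₀))] / (k_2−k_d).
Here k_2−k_d = 1.332 d⁻¹ and 1 − D₀(k_2−k_d)/(k_d L₀) = 1 − 1.26×1.332/(0.118×18.3) = 0.2228, so
t_c = ln(12.29 × 0.2228) / 1.332 = 1.007 / 1.332 = 0.7561 d.
L(t_c) = L₀ e^(−k_d t_c) = 18.3 × 0.9146 = 16.74 mg/L, and at the critical point k_2 D_c = k_d L, so D_c = (0.118/1.45) × 16.74 = 1.362 mg/L.
Minimum DO = C_s − D_c = 10.3 − 1.362 = 8.938 mg/L.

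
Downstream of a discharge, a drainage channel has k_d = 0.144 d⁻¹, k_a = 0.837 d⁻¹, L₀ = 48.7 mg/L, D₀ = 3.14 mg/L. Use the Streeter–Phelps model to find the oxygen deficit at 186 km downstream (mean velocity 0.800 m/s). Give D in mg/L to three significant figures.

D ≈ 6.13 mg/L

Travel time t = x/v = 186 km / (0.800 m/s) = 186000 m / 0.800 m/s = 232500 s = 2.691 d.
k_d L₀/(k_a−k_d) = 0.144×48.7/(0.837−0.144) = 7.013/0.6930 = 10.12 mg/L.
e^(−k_d t) = e^(−0.144×2.691) = 0.6788; e^(−k_a t) = e^(−0.837×2.691) = 0.1052.
D = 10.12 × (0.6788 − 0.1052) + 3.14 × 0.1052 = 5.805 + 0.3302 = 6.135 mg/L.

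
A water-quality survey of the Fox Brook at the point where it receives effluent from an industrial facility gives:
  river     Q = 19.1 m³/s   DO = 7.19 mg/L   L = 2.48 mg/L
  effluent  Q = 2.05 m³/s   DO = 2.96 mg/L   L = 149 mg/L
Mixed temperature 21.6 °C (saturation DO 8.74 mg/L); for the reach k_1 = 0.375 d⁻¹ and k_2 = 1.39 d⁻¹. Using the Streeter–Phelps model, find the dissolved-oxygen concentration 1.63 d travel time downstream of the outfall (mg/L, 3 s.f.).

DO ≈ 5.83 mg/L

Mixed DO = (19.1×7.19 + 2.05×2.96)/(19.1+2.05) = 143.4/21.15 = 6.780 mg/L.
Mixed L₀ = (19.1×2.48 + 2.05×149)/(21.15) = 352.8/21.15 = 16.68 mg/L.
Initial deficit D₀ = C_s − DO₀ = 8.74 − 6.780 = 1.960 mg/L.
D(1.63) = [0.375×16.68/(1.39−0.375)](e^(−0.375×1.63) − e^(−1.39×1.63)) + 1.960 e^(−1.39×1.63)
= 6.163 × (0.5427 − 0.1038) + 1.960 × 0.1038 = 2.908 mg/L.
DO = 8.74 − 2.908 = 5.832 mg/L.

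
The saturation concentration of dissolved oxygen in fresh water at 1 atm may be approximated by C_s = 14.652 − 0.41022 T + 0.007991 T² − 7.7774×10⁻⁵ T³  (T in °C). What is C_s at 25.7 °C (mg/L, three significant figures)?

C_s = 14.652 − 0.41022×25.7 + 0.007991×25.7² − 7.7774×10⁻⁵×25.7³ = 8.067 mg/L.

C_s ≈ 8.07 mg/L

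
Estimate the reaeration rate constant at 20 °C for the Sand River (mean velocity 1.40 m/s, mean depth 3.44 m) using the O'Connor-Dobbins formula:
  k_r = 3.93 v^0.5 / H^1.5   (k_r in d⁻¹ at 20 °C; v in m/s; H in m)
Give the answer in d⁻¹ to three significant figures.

k_r ≈ 0.729 d⁻¹

k_r = 3.93 × 1.40^0.5 / 3.44^1.5 = 3.93 × 1.183 / 6.380 = 0.7288 d⁻¹.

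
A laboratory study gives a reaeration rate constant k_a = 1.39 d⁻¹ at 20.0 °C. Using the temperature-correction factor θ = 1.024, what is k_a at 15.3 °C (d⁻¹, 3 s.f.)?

k_a(T₂) = k_a(T₁) · θ^(T₂−T₁) = 1.39 × 1.024^(15.3−20.0)
= 1.39 × 1.024^-4.70 = 1.39 × 0.8945 = 1.243 d⁻¹.

k_a ≈ 1.24 d⁻¹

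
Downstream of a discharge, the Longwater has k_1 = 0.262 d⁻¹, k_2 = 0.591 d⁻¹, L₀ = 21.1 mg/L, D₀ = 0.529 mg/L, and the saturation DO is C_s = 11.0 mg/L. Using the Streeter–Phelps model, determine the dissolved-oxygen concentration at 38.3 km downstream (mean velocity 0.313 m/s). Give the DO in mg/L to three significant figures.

DO ≈ 6.45 mg/L

Travel time t = x/v = 38.3 km / (0.313 m/s) = 38300 m / 0.313 m/s = 122400 s = 1.416 d.
k_1 L₀/(k_2−k_1) = 0.262×21.1/(0.591−0.262) = 5.528/0.3290 = 16.80 mg/L.
e^(−k_1 t) = e^(−0.262×1.416) = 0.6900; e^(−k_2 t) = e^(−0.591×1.416) = 0.4330.
D = 16.80 × (0.6900 − 0.4330) + 0.529 × 0.4330 = 4.318 + 0.2291 = 4.547 mg/L.
DO = C_s − D = 11.0 − 4.547 = 6.453 mg/L.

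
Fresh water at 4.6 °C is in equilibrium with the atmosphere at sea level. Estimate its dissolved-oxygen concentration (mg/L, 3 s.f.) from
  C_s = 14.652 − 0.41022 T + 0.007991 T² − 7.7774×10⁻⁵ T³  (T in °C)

C_s ≈ 12.9 mg/L

C_s = 14.652 − 0.41022×4.6 + 0.007991×4.6² − 7.7774×10⁻⁵×4.6³ = 12.93 mg/L.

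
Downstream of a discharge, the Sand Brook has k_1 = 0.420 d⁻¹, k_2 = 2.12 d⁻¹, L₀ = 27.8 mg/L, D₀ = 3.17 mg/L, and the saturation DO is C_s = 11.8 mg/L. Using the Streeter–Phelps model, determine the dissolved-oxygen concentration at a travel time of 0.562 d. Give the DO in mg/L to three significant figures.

k_1 L₀/(k_2−k_1) = 0.420×27.8/(2.12−0.420) = 11.68/1.700 = 6.868 mg/L.
e^(−k_1 t) = e^(−0.420×0.5620) = 0.7897; e^(−k_2 t) = e^(−2.12×0.5620) = 0.3038.
D = 6.868 × (0.7897 − 0.3038) + 3.17 × 0.3038 = 3.338 + 0.9630 = 4.301 mg/L.
DO = C_s − D = 11.8 − 4.301 = 7.499 mg/L.

DO ≈ 7.50 mg/L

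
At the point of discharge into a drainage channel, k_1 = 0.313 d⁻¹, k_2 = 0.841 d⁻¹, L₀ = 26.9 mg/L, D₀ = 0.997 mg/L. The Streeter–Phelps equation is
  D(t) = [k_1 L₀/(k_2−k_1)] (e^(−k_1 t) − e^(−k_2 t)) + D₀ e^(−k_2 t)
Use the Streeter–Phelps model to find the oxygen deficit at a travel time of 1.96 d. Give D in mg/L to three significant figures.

D ≈ 5.76 mg/L

k_1 L₀/(k_2−k_1) = 0.313×26.9/(0.841−0.313) = 8.420/0.5280 = 15.95 mg/L.
e^(−k_1 t) = e^(−0.313×1.960) = 0.5415; e^(−k_2 t) = e^(−0.841×1.960) = 0.1924.
D = 15.95 × (0.5415 − 0.1924) + 0.997 × 0.1924 = 5.567 + 0.1918 = 5.759 mg/L.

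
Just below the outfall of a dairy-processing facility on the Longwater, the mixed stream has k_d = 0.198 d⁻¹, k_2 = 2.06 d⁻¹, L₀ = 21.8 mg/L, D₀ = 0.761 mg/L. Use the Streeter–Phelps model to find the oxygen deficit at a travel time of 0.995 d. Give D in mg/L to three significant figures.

k_d L₀/(k_2−k_d) = 0.198×21.8/(2.06−0.198) = 4.316/1.862 = 2.318 mg/L.
e^(−k_d t) = e^(−0.198×0.9950) = 0.8212; e^(−k_2 t) = e^(−2.06×0.9950) = 0.1288.
D = 2.318 × (0.8212 − 0.1288) + 0.761 × 0.1288 = 1.605 + 0.09800 = 1.703 mg/L.

D ≈ 1.70 mg/L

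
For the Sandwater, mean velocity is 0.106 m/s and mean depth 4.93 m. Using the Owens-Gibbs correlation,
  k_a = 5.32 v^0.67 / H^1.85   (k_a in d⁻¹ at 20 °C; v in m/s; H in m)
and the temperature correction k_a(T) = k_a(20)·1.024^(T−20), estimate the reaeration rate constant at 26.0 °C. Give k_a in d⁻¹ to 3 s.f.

k_a(20) = 5.32 × 0.106^0.67 / 4.93^1.85 = 5.32 × 0.2223 / 19.13 = 0.06182 d⁻¹.
k_a(26.0) = 0.06182 × 1.024^(26.0−20) = 0.06182 × 1.153 = 0.07127 d⁻¹.

k_a ≈ 0.0713 d⁻¹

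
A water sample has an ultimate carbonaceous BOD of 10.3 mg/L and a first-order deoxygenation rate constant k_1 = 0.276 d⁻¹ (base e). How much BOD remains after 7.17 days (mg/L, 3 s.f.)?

L_t = L₀ e^(−k_1 t) = 10.3 × e^(−0.276×7.17) = 10.3 × 0.1382 = 1.424 mg/L.

L ≈ 1.42 mg/L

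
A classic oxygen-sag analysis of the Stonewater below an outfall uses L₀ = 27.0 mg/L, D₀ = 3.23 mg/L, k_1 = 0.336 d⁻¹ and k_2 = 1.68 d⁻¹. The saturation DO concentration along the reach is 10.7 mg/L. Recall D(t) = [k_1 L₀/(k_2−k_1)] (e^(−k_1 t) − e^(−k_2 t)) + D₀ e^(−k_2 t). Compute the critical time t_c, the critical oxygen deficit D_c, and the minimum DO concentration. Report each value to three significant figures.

t_c ≈ 0.713 d; D_c ≈ 4.25 mg/L; min DO ≈ 6.45 mg/L

t_c = [1/(k_2−k_1)] ln[(k_2/k_1)(1 − D₀(k_2−k_1)/(k_1 L₀))]
= [1/(1.68−0.336)] ln[(1.68/0.336)(1 − 3.23×1.344/(0.336×27.0))]
= (1/1.344) ln[5.000 × 0.5215] = 0.7440 × ln(2.607) = 0.7440 × 0.9584 = 0.7131 d.
L(t_c) = L₀ e^(−k_1 t_c) = 27.0 × 0.7870 = 21.25 mg/L, and at the critical point k_2 D_c = k_1 L, so D_c = (0.336/1.68) × 21.25 = 4.250 mg/L.
Minimum DO = C_s − D_c = 10.7 − 4.250 = 6.450 mg/L.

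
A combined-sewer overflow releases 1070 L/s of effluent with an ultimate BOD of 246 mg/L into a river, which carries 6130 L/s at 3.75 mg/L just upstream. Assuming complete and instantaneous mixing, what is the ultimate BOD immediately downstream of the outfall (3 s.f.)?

Flow-weighted mixing: C = (Q_r C_r + Q_w C_w)/(Q_r + Q_w)
= (6130×3.75 + 1070×246)/(6130 + 1070) = 286200/7200 = 39.75 mg/L.

39.8 mg/L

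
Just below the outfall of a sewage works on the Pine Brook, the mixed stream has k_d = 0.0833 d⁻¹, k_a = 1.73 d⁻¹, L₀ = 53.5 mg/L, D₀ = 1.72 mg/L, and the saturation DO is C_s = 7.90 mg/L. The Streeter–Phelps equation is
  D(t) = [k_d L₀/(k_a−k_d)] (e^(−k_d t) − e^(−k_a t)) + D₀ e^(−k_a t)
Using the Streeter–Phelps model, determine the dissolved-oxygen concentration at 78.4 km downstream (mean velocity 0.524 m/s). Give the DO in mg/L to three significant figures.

DO ≈ 5.61 mg/L

Travel time t = x/v = 78.4 km / (0.524 m/s) = 78400 m / 0.524 m/s = 149600 s = 1.732 d.
k_d L₀/(k_a−k_d) = 0.0833×53.5/(1.73−0.0833) = 4.457/1.647 = 2.706 mg/L.
e^(−k_d t) = e^(−0.0833×1.732) = 0.8657; e^(−k_a t) = e^(−1.73×1.732) = 0.05000.
D = 2.706 × (0.8657 − 0.05000) + 1.72 × 0.05000 = 2.208 + 0.08599 = 2.293 mg/L.
DO = C_s − D = 7.90 − 2.293 = 5.607 mg/L.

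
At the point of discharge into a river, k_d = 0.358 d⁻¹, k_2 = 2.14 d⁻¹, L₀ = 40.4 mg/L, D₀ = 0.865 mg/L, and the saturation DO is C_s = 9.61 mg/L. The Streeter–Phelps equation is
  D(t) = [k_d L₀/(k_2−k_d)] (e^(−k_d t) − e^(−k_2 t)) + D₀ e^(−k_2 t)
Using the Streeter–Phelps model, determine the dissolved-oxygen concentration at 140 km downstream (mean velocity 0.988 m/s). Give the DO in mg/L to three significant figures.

DO ≈ 5.31 mg/L

Travel time t = x/v = 140 km / (0.988 m/s) = 140000 m / 0.988 m/s = 141700 s = 1.640 d.
k_d L₀/(k_2−k_d) = 0.358×40.4/(2.14−0.358) = 14.46/1.782 = 8.116 mg/L.
e^(−k_d t) = e^(−0.358×1.640) = 0.5559; e^(−k_2 t) = e^(−2.14×1.640) = 0.02991.
D = 8.116 × (0.5559 − 0.02991) + 0.865 × 0.02991 = 4.269 + 0.02587 = 4.295 mg/L.
DO = C_s − D = 9.61 − 4.295 = 5.315 mg/L.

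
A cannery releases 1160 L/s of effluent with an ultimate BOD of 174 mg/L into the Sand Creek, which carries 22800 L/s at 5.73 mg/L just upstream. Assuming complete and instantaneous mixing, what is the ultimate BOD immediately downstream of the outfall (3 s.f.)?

Flow-weighted mixing: C = (Q_r C_r + Q_w C_w)/(Q_r + Q_w)
= (22800×5.73 + 1160×174)/(22800 + 1160) = 332500/23960 = 13.88 mg/L.

13.9 mg/L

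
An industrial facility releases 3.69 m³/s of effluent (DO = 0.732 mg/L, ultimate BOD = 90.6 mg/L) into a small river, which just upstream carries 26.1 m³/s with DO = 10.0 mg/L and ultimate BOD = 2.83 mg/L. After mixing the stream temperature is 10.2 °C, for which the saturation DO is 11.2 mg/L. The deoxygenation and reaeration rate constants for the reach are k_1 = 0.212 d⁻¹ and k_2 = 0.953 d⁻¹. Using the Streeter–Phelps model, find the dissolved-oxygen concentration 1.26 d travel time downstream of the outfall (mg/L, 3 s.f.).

Mixed DO = (26.1×10.0 + 3.69×0.732)/(26.1+3.69) = 263.7/29.79 = 8.852 mg/L.
Mixed L₀ = (26.1×2.83 + 3.69×90.6)/(29.79) = 408.2/29.79 = 13.70 mg/L.
Initial deficit D₀ = C_s − DO₀ = 11.2 − 8.852 = 2.348 mg/L.
D(1.26) = [0.212×13.70/(0.953−0.212)](e^(−0.212×1.26) − e^(−0.953×1.26)) + 2.348 e^(−0.953×1.26)
= 3.920 × (0.7656 − 0.3010) + 2.348 × 0.3010 = 2.528 mg/L.
DO = 11.2 − 2.528 = 8.672 mg/L.

DO ≈ 8.67 mg/L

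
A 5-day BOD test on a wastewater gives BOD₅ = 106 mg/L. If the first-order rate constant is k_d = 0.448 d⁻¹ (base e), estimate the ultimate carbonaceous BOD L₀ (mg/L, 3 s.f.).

L₀ ≈ 119 mg/L

BOD₅ = L₀(1 − e^(−5k_d)) ⇒ L₀ = BOD₅ / (1 − e^(−5×0.448))
= 106 / (1 − 0.1065) = 106 / 0.8935 = 118.6 mg/L.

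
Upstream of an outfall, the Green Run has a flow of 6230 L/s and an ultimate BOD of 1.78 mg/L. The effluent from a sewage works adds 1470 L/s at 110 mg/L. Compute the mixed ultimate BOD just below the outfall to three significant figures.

Flow-weighted mixing: C = (Q_r C_r + Q_w C_w)/(Q_r + Q_w)
= (6230×1.78 + 1470×110)/(6230 + 1470) = 172800/7700 = 22.44 mg/L.

22.4 mg/L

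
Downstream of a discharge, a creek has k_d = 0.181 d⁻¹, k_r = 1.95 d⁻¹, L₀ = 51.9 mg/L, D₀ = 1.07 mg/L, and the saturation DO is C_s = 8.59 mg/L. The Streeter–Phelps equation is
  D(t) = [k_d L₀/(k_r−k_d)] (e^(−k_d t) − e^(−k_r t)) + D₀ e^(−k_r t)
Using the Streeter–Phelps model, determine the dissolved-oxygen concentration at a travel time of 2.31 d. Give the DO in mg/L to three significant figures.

k_d L₀/(k_r−k_d) = 0.181×51.9/(1.95−0.181) = 9.394/1.769 = 5.310 mg/L.
e^(−k_d t) = e^(−0.181×2.310) = 0.6583; e^(−k_r t) = e^(−1.95×2.310) = 0.01106.
D = 5.310 × (0.6583 − 0.01106) + 1.07 × 0.01106 = 3.437 + 0.01183 = 3.449 mg/L.
DO = C_s − D = 8.59 − 3.449 = 5.141 mg/L.

DO ≈ 5.14 mg/L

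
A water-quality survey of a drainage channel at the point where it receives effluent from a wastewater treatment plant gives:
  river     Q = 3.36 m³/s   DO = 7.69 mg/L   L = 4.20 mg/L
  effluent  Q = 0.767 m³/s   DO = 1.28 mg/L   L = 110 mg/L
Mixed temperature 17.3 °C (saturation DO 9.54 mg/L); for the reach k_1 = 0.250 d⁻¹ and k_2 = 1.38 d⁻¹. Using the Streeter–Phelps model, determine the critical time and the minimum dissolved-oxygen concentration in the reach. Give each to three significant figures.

Mixed DO = (3.36×7.69 + 0.767×1.28)/(3.36+0.767) = 26.82/4.127 = 6.499 mg/L.
Mixed L₀ = (3.36×4.20 + 0.767×110)/(4.127) = 98.48/4.127 = 23.86 mg/L.
Initial deficit D₀ = C_s − DO₀ = 9.54 − 6.499 = 3.041 mg/L.
t_c = (1/1.130) ln[(1.38/0.250)(1 − 3.041×1.130/(0.250×23.86))] = 0.8850 × ln(2.340) = 0.7524 d.
D_c = (0.250/1.38) × 23.86 × e^(−0.250×0.7524) = 0.1812 × 23.86 × 0.8285 = 3.582 mg/L.
Minimum DO = 9.54 − 3.582 = 5.958 mg/L.

t_c ≈ 0.752 d; minimum DO ≈ 5.96 mg/L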